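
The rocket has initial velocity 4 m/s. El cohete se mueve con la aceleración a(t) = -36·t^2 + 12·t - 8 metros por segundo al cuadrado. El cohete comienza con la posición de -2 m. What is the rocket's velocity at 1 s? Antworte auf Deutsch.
Wir müssen die Stammfunktion unserer Gleichung für die Beschleunigung a(t) = -36·t^2 + 12·t - 8 1-mal finden. Das Integral von der Beschleunigung ist die Geschwindigkeit. Mit v(0) = 4 erhalten wir v(t) = -12·t^3 + 6·t^2 - 8·t + 4. Wir haben die Geschwindigkeit v(t) = -12·t^3 + 6·t^2 - 8·t + 4. Durch Einsetzen von t = 1: v(1) = -10.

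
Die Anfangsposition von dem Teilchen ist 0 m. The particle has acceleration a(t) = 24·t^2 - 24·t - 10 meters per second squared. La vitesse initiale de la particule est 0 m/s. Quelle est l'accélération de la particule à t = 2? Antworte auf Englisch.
Using a(t) = 24·t^2 - 24·t - 10 and substituting t = 2, we find a = 38.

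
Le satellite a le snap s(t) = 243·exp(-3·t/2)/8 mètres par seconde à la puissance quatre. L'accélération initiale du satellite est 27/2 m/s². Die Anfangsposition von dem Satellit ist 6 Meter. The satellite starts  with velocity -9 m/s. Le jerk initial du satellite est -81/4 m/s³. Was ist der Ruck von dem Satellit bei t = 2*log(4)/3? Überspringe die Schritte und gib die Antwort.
Die Antwort ist -81/16.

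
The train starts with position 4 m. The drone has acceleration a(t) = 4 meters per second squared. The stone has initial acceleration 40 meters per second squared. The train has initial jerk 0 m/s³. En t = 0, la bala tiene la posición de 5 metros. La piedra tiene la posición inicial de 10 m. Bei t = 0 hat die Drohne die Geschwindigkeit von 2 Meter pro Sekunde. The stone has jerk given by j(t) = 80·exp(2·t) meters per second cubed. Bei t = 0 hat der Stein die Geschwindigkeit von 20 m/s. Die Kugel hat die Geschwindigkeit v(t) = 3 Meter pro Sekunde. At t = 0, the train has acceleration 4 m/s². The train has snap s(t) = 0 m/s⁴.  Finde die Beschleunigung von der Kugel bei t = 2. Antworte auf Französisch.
Nous devons dériver notre équation de la vitesse v(t) = 3 1 fois. En dérivant la vitesse, nous obtenons l'accélération: a(t) = 0. De l'équation de l'accélération a(t) = 0, nous substituons t = 2 pour obtenir a = 0.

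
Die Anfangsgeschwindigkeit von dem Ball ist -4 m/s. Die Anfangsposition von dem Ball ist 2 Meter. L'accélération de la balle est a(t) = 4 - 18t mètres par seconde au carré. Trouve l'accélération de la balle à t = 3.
De l'équation de l'accélération a(t) = 4 - 18·t, nous substituons t = 3 pour obtenir a = -50.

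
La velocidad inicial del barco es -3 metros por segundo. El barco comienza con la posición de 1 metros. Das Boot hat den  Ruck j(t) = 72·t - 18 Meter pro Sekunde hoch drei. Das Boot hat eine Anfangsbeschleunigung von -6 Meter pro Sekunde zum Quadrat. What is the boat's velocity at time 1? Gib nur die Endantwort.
At t = 1, v = -6.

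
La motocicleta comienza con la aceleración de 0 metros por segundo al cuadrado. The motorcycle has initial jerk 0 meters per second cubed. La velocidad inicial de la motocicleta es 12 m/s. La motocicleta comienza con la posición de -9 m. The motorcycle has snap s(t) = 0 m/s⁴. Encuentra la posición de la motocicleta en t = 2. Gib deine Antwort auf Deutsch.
Wir müssen unsere Gleichung für den Snap s(t) = 0 4-mal integrieren. Durch Integration von dem Snap und Verwendung der Anfangsbedingung j(0) = 0, erhalten wir j(t) = 0. Das Integral von dem Ruck, mit a(0) = 0, ergibt die Beschleunigung: a(t) = 0. Mit ∫a(t)dt und Anwendung von v(0) = 12, finden wir v(t) = 12. Durch Integration von der Geschwindigkeit und Verwendung der Anfangsbedingung x(0) = -9, erhalten wir x(t) = 12·t - 9. Wir haben die Position x(t) = 12·t - 9. Durch Einsetzen von t = 2: x(2) = 15.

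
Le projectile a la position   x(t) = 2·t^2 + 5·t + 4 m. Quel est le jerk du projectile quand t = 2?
Nous devons dériver notre équation de la position x(t) = 2·t^2 + 5·t + 4 3 fois. En dérivant la position, nous obtenons la vitesse: v(t) = 4·t + 5. En prenant d/dt de v(t), nous trouvons a(t) = 4. En dérivant l'accélération, nous obtenons le jerk: j(t) = 0. Nous avons le jerk j(t) = 0. En substituant t = 2: j(2) = 0.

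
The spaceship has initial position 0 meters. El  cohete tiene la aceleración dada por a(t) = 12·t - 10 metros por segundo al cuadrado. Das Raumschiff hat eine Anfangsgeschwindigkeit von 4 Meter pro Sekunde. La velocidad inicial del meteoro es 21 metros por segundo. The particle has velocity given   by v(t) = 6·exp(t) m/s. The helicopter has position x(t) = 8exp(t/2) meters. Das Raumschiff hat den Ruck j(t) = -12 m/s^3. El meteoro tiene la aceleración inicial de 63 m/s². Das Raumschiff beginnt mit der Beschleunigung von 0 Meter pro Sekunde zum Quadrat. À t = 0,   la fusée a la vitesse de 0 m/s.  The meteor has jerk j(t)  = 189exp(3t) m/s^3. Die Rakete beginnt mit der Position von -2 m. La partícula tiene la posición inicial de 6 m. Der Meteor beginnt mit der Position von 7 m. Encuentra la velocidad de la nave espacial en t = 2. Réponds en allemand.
Ausgehend von dem Ruck j(t) = -12, nehmen wir 2 Stammfunktionen. Mit ∫j(t)dt und Anwendung von a(0) = 0, finden wir a(t) = -12·t. Mit ∫a(t)dt und Anwendung von v(0) = 4, finden wir v(t) = 4 - 6·t^2. Wir haben die Geschwindigkeit v(t) = 4 - 6·t^2. Durch Einsetzen von t = 2: v(2) = -20.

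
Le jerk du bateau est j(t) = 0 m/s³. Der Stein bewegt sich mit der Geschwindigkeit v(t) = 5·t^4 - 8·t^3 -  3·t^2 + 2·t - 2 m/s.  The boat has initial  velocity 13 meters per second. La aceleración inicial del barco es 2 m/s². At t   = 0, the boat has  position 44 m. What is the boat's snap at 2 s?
To solve this, we need to take 1 derivative of our jerk equation j(t) = 0. Taking d/dt of j(t), we find s(t) = 0. From the given snap equation s(t) = 0, we substitute t = 2 to get s = 0.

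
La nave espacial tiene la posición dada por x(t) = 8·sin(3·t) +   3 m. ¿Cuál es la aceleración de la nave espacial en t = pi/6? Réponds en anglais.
Starting from position x(t) = 8·sin(3·t) + 3, we take 2 derivatives. Differentiating position, we get velocity: v(t) = 24·cos(3·t). Differentiating velocity, we get acceleration: a(t) = -72·sin(3·t). We have acceleration a(t) = -72·sin(3·t). Substituting t = pi/6: a(pi/6) = -72.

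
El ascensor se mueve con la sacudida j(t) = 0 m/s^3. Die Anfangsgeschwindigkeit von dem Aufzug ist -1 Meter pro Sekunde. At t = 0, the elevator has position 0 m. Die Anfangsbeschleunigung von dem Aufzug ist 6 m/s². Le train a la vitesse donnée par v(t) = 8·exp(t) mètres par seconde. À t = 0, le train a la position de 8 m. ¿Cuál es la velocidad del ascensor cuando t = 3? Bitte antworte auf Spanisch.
Necesitamos integrar nuestra ecuación de la sacudida j(t) = 0 2 veces. La integral de la sacudida es la aceleración. Usando a(0) = 6, obtenemos a(t) = 6. La integral de la aceleración es la velocidad. Usando v(0) = -1, obtenemos v(t) = 6·t - 1. Usando v(t) = 6·t - 1 y sustituyendo t = 3, encontramos v = 17.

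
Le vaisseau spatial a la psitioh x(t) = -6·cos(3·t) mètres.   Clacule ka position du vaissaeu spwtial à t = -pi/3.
En utilisant x(t) = -6·cos(3·t) et en substituant t = -pi/3, nous trouvons x = 6.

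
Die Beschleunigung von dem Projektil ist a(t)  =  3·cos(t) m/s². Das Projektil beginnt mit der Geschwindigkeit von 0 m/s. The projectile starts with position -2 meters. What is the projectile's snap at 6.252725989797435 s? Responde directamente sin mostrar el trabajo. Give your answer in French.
À t = 6.252725989797435, s = -2.99860845256824.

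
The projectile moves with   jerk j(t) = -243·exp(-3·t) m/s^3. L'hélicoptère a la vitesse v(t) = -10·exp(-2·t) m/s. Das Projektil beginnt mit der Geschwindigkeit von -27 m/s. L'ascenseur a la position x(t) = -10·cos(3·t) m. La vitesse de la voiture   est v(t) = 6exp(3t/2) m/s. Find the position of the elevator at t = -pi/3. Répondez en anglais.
We have position x(t) = -10·cos(3·t). Substituting t = -pi/3: x(-pi/3) = 10.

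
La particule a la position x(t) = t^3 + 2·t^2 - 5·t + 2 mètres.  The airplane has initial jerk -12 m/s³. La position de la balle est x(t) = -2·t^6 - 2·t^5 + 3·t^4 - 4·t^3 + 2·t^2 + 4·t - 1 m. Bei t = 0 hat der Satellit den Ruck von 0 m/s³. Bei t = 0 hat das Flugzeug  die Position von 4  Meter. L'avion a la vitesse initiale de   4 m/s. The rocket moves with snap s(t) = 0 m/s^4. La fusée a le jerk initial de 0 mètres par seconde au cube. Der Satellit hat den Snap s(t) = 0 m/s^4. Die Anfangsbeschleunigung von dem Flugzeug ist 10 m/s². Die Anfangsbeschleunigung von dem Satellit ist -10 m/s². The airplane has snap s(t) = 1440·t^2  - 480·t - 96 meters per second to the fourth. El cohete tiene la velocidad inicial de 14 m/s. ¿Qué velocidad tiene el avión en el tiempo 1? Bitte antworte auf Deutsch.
Ausgehend von dem Snap s(t) = 1440·t^2 - 480·t - 96, nehmen wir 3 Stammfunktionen. Die Stammfunktion von dem Snap ist der Ruck. Mit j(0) = -12 erhalten wir j(t) = 480·t^3 - 240·t^2 - 96·t - 12. Die Stammfunktion von dem Ruck ist die Beschleunigung. Mit a(0) = 10 erhalten wir a(t) = 120·t^4 - 80·t^3 - 48·t^2 - 12·t + 10. Durch Integration von der Beschleunigung und Verwendung der Anfangsbedingung v(0) = 4, erhalten wir v(t) = 24·t^5 - 20·t^4 - 16·t^3 - 6·t^2 + 10·t + 4. Wir haben die Geschwindigkeit v(t) = 24·t^5 - 20·t^4 - 16·t^3 - 6·t^2 + 10·t + 4. Durch Einsetzen von t = 1: v(1) = -4.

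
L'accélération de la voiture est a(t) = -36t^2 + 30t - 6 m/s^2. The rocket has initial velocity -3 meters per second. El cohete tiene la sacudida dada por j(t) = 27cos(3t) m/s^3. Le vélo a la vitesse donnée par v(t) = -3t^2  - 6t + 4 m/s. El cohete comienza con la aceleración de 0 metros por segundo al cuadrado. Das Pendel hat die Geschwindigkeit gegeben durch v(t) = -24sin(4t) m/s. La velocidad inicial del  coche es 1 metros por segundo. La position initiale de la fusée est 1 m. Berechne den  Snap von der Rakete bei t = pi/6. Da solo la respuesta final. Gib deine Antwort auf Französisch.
s(pi/6) = -81.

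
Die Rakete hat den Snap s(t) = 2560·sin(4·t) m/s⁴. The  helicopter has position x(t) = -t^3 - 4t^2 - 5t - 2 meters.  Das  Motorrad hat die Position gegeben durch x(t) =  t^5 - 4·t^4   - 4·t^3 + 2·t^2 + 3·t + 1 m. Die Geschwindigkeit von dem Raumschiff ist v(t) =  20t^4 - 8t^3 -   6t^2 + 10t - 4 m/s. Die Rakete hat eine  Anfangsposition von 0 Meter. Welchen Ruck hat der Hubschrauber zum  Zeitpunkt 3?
Ausgehend von der Position x(t) = -t^3 - 4·t^2 - 5·t - 2, nehmen wir 3 Ableitungen. Die Ableitung von der Position ergibt die Geschwindigkeit: v(t) = -3·t^2 - 8·t - 5. Mit d/dt von v(t) finden wir a(t) = -6·t - 8. Mit d/dt von a(t) finden wir j(t) = -6. Mit j(t) = -6 und Einsetzen von t = 3, finden wir j = -6.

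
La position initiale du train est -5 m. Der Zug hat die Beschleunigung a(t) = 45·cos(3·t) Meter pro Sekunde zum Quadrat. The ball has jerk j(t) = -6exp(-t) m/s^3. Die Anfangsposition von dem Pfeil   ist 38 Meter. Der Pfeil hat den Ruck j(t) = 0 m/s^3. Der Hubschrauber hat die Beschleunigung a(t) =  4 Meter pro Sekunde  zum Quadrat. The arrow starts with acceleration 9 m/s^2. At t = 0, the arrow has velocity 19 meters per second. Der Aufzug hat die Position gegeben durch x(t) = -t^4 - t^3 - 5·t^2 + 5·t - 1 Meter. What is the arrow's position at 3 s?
We must find the antiderivative of our jerk equation j(t) = 0 3 times. Integrating jerk and using the initial condition a(0) = 9, we get a(t) = 9. The antiderivative of acceleration, with v(0) = 19, gives velocity: v(t) = 9·t + 19. The antiderivative of velocity, with x(0) = 38, gives position: x(t) = 9·t^2/2 + 19·t + 38. We have position x(t) = 9·t^2/2 + 19·t + 38. Substituting t = 3: x(3) = 271/2.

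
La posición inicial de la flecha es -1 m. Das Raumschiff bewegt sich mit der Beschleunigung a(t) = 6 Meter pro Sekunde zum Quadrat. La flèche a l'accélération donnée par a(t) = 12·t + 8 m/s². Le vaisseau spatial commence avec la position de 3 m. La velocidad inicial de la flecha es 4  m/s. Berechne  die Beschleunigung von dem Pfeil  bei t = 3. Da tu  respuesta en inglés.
From the given acceleration equation a(t) = 12·t + 8, we substitute t = 3 to get a = 44.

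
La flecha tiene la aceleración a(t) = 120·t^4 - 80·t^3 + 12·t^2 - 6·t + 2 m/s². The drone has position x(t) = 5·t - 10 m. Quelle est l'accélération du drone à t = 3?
Pour résoudre ceci, nous devons prendre 2 dérivées de notre équation de la position x(t) = 5·t - 10. La dérivée de la position donne la vitesse: v(t) = 5. La dérivée de la vitesse donne l'accélération: a(t) = 0. En utilisant a(t) = 0 et en substituant t = 3, nous trouvons a = 0.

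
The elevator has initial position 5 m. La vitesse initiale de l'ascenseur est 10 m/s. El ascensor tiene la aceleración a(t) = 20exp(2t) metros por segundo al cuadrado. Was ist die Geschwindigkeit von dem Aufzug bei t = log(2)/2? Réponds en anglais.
We must find the integral of our acceleration equation a(t) = 20·exp(2·t) 1 time. Integrating acceleration and using the initial condition v(0) = 10, we get v(t) = 10·exp(2·t). From the given velocity equation v(t) = 10·exp(2·t), we substitute t = log(2)/2 to get v = 20.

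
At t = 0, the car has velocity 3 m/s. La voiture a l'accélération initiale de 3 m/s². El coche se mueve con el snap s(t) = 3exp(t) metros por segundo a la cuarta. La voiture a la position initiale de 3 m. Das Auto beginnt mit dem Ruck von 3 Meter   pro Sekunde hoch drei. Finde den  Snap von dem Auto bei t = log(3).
Wir haben den Snap s(t) = 3·exp(t). Durch Einsetzen von t = log(3): s(log(3)) = 9.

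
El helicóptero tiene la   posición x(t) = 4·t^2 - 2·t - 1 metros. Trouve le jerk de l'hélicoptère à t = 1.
En partant de la position x(t) = 4·t^2 - 2·t - 1, nous prenons 3 dérivées. En dérivant la position, nous obtenons la vitesse: v(t) = 8·t - 2. En prenant d/dt de v(t), nous trouvons a(t) = 8. La dérivée de l'accélération donne le jerk: j(t) = 0. Nous avons le jerk j(t) = 0. En substituant t = 1: j(1) = 0.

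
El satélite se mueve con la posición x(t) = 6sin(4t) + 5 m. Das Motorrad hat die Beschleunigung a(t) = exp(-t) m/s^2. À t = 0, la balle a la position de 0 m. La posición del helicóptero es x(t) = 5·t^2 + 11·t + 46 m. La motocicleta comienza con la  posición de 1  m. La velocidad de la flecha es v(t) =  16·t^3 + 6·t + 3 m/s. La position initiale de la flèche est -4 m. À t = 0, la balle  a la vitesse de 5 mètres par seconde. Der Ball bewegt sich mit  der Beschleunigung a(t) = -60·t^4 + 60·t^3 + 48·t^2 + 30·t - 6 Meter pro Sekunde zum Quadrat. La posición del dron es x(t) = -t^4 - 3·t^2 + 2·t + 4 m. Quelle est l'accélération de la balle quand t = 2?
De l'équation de l'accélération a(t) = -60·t^4 + 60·t^3 + 48·t^2 + 30·t - 6, nous substituons t = 2 pour obtenir a = -234.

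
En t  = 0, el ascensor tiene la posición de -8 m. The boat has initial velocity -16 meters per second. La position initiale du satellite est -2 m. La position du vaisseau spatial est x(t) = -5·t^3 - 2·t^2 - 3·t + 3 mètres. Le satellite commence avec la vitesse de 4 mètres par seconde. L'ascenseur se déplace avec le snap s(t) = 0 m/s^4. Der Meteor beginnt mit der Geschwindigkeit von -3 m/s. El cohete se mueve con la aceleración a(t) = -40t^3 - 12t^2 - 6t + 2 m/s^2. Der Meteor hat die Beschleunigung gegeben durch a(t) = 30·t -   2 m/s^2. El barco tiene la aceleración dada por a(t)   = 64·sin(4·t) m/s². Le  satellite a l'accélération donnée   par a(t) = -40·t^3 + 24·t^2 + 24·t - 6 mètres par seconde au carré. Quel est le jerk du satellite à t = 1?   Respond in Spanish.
Debemos derivar nuestra ecuación de la aceleración a(t) = -40·t^3 + 24·t^2 + 24·t - 6 1 vez. Tomando d/dt de a(t), encontramos j(t) = -120·t^2 + 48·t + 24. Usando j(t) = -120·t^2 + 48·t + 24 y sustituyendo t = 1, encontramos j = -48.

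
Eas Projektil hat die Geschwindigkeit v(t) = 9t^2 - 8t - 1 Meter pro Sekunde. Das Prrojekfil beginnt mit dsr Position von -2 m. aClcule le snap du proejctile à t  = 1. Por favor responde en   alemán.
Wir müssen unsere Gleichung für die Geschwindigkeit v(t) = 9·t^2 - 8·t - 1 3-mal ableiten. Durch Ableiten von der Geschwindigkeit erhalten wir die Beschleunigung: a(t) = 18·t - 8. Die Ableitung von der Beschleunigung ergibt den Ruck: j(t) = 18. Die Ableitung von dem Ruck ergibt den Snap: s(t) = 0. Wir haben den Snap s(t) = 0. Durch Einsetzen von t = 1: s(1) = 0.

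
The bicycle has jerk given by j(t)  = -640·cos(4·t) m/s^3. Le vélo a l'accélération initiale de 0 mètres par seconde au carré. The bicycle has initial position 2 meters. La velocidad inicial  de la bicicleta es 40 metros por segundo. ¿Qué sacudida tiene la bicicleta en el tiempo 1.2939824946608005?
Tenemos la sacudida j(t) = -640·cos(4·t). Sustituyendo t = 1.2939824946608005: j(1.2939824946608005) = -286.155671943614.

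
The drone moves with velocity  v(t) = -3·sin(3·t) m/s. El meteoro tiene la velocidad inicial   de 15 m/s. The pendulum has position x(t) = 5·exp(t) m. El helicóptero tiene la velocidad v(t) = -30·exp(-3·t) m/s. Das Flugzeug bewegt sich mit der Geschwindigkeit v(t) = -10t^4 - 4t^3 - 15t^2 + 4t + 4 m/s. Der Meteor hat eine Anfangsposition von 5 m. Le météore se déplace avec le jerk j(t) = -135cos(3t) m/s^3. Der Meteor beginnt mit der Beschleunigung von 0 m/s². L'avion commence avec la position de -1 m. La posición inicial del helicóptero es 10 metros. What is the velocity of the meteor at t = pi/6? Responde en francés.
Nous devons intégrer notre équation du jerk j(t) = -135·cos(3·t) 2 fois. La primitive du jerk, avec a(0) = 0, donne l'accélération: a(t) = -45·sin(3·t). En prenant ∫a(t)dt et en appliquant v(0) = 15, nous trouvons v(t) = 15·cos(3·t). Nous avons la vitesse v(t) = 15·cos(3·t). En substituant t = pi/6: v(pi/6) = 0.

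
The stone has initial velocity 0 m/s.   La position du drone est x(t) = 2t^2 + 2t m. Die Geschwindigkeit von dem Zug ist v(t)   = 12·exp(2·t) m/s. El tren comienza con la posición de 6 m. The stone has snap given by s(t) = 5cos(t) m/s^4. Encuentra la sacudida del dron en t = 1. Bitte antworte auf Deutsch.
Wir müssen unsere Gleichung für die Position x(t) = 2·t^2 + 2·t 3-mal ableiten. Mit d/dt von x(t) finden wir v(t) = 4·t + 2. Die Ableitung von der Geschwindigkeit ergibt die Beschleunigung: a(t) = 4. Mit d/dt von a(t) finden wir j(t) = 0. Aus der Gleichung für den Ruck j(t) = 0, setzen wir t = 1 ein und erhalten j = 0.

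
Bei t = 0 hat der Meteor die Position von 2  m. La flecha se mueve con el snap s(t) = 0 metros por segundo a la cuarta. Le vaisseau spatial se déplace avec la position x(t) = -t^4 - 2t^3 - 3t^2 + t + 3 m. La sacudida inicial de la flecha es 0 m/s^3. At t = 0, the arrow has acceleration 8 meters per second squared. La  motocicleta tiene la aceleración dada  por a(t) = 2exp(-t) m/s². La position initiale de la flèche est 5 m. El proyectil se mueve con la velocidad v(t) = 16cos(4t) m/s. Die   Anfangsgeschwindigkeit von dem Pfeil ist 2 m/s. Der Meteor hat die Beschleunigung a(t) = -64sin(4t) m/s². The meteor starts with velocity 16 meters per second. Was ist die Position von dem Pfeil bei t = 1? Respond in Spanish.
Partiendo del snap s(t) = 0, tomamos 4 antiderivadas. Tomando ∫s(t)dt y aplicando j(0) = 0, encontramos j(t) = 0. La antiderivada de la sacudida es la aceleración. Usando a(0) = 8, obtenemos a(t) = 8. La antiderivada de la aceleración, con v(0) = 2, da la velocidad: v(t) = 8·t + 2. Integrando la velocidad y usando la condición inicial x(0) = 5, obtenemos x(t) = 4·t^2 + 2·t + 5. De la ecuación de la posición x(t) = 4·t^2 + 2·t + 5, sustituimos t = 1 para obtener x = 11.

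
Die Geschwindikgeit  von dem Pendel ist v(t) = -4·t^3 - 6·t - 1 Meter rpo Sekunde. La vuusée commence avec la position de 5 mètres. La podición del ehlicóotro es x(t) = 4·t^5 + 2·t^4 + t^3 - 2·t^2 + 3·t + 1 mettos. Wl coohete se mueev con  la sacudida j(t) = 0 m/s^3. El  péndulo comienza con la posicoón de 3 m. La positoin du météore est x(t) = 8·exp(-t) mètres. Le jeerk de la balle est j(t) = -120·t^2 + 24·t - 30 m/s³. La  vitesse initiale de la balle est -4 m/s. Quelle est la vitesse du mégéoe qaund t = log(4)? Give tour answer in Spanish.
Partiendo de la posición x(t) = 8·exp(-t), tomamos 1 derivada. Tomando d/dt de x(t), encontramos v(t) = -8·exp(-t). Usando v(t) = -8·exp(-t) y sustituyendo t = log(4), encontramos v = -2.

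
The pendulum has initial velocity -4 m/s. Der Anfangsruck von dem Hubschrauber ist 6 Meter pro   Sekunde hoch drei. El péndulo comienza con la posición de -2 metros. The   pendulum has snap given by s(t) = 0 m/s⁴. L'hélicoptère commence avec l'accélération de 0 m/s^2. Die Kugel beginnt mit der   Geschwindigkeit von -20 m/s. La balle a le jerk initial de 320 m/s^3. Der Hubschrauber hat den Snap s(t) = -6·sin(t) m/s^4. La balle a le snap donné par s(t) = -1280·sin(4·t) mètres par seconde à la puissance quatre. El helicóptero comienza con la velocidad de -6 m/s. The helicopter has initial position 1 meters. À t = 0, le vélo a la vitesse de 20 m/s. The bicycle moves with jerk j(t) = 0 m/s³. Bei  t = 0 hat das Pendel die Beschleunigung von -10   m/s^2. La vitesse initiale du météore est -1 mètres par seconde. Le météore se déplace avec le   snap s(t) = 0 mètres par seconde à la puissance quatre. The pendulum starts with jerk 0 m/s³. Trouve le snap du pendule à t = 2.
En utilisant s(t) = 0 et en substituant t = 2, nous trouvons s = 0.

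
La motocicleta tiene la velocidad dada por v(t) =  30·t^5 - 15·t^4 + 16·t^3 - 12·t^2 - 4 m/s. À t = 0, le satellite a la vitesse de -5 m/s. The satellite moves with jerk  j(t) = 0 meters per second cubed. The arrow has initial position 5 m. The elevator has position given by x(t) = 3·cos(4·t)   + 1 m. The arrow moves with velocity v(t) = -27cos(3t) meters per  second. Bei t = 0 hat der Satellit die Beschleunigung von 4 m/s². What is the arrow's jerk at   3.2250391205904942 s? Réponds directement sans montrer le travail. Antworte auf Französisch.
Le jerk à t = 3.2250391205904942 est j = -235.425300411363.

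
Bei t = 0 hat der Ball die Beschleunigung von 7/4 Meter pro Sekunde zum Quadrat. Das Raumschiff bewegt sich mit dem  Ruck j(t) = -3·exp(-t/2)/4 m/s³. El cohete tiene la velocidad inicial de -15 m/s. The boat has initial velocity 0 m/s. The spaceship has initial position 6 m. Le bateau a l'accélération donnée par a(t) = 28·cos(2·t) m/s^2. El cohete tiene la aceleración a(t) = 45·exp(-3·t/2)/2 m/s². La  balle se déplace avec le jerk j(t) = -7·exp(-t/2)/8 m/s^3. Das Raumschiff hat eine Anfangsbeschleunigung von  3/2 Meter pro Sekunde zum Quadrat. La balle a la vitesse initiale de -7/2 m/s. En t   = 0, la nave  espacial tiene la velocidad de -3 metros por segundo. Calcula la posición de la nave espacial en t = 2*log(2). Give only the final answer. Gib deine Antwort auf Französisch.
À t = 2*log(2), x = 3.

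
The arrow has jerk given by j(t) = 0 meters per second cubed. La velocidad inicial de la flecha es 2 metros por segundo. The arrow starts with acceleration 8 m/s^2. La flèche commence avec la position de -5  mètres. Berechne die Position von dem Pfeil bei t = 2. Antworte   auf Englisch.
We need to integrate our jerk equation j(t) = 0 3 times. Taking ∫j(t)dt and applying a(0) = 8, we find a(t) = 8. Finding the antiderivative of a(t) and using v(0) = 2: v(t) = 8·t + 2. The integral of velocity is position. Using x(0) = -5, we get x(t) = 4·t^2 + 2·t - 5. Using x(t) = 4·t^2 + 2·t - 5 and substituting t = 2, we find x = 15.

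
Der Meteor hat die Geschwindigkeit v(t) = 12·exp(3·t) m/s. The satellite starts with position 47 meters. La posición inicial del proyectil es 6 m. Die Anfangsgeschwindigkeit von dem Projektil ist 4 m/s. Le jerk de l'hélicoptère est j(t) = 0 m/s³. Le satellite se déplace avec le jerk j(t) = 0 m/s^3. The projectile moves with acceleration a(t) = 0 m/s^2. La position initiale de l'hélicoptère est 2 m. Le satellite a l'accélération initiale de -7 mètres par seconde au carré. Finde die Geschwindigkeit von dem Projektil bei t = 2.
Wir müssen unsere Gleichung für die Beschleunigung a(t) = 0 1-mal integrieren. Mit ∫a(t)dt und Anwendung von v(0) = 4, finden wir v(t) = 4. Mit v(t) = 4 und Einsetzen von t = 2, finden wir v = 4.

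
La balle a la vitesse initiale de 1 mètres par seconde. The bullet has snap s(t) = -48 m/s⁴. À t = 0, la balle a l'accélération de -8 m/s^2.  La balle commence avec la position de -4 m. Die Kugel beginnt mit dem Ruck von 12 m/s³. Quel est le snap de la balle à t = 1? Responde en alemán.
Aus der Gleichung für den Snap s(t) = -48, setzen wir t = 1 ein und erhalten s = -48.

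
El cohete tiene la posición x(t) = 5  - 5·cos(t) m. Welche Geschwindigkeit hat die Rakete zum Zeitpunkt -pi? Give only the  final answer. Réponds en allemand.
Die Antwort ist 0.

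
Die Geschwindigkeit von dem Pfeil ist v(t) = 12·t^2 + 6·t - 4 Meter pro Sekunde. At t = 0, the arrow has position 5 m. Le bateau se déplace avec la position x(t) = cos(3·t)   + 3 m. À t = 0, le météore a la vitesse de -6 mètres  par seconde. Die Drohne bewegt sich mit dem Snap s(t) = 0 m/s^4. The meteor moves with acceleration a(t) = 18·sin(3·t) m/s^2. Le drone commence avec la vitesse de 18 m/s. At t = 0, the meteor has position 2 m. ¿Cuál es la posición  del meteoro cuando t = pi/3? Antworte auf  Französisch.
Nous devons trouver l'intégrale de notre équation de l'accélération a(t) = 18·sin(3·t) 2 fois. En prenant ∫a(t)dt et en appliquant v(0) = -6, nous trouvons v(t) = -6·cos(3·t). L'intégrale de la vitesse est la position. En utilisant x(0) = 2, nous obtenons x(t) = 2 - 2·sin(3·t). En utilisant x(t) = 2 - 2·sin(3·t) et en substituant t = pi/3, nous trouvons x = 2.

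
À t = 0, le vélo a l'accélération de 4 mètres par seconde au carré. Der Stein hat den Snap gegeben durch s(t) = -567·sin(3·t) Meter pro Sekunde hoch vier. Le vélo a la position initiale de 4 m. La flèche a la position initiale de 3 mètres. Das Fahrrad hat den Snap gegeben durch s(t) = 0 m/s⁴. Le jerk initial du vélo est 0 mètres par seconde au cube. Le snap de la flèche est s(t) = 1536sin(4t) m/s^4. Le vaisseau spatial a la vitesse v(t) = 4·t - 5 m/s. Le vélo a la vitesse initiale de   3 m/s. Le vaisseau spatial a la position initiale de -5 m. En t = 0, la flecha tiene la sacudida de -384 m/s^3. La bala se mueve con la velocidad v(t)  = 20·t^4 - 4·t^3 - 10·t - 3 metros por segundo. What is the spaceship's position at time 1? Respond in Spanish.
Necesitamos integrar nuestra ecuación de la velocidad v(t) = 4·t - 5 1 vez. Integrando la velocidad y usando la condición inicial x(0) = -5, obtenemos x(t) = 2·t^2 - 5·t - 5. Tenemos la posición x(t) = 2·t^2 - 5·t - 5. Sustituyendo t = 1: x(1) = -8.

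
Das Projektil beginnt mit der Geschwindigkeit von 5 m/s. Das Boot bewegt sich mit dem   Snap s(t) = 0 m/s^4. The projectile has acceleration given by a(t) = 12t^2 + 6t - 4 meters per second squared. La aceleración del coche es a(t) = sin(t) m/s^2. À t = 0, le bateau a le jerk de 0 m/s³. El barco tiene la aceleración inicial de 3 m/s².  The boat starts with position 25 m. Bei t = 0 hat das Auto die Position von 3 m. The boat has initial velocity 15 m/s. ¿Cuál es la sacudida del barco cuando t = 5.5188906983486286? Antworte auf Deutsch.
Wir müssen unsere Gleichung für den Snap s(t) = 0 1-mal integrieren. Das Integral von dem Snap ist der Ruck. Mit j(0) = 0 erhalten wir j(t) = 0. Mit j(t) = 0 und Einsetzen von t = 5.5188906983486286, finden wir j = 0.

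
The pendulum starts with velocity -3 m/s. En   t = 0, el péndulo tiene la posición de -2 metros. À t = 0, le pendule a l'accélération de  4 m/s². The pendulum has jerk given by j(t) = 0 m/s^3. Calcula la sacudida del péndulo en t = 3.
Tenemos la sacudida j(t) = 0. Sustituyendo t = 3: j(3) = 0.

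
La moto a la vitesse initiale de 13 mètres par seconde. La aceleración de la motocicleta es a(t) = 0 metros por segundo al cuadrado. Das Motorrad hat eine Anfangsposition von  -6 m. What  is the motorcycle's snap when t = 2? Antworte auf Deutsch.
Wir müssen unsere Gleichung für die Beschleunigung a(t) = 0 2-mal ableiten. Mit d/dt von a(t) finden wir j(t) = 0. Mit d/dt von j(t) finden wir s(t) = 0. Mit s(t) = 0 und Einsetzen von t = 2, finden wir s = 0.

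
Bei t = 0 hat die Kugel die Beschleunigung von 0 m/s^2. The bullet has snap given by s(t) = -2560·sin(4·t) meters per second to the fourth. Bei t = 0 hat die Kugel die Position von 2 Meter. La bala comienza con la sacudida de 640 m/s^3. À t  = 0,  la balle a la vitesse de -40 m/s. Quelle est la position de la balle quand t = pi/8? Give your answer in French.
Pour résoudre ceci, nous devons prendre 4 primitives de notre équation du snap s(t) = -2560·sin(4·t). L'intégrale du snap est le jerk. En utilisant j(0) = 640, nous obtenons j(t) = 640·cos(4·t). La primitive du jerk est l'accélération. En utilisant a(0) = 0, nous obtenons a(t) = 160·sin(4·t). En intégrant l'accélération et en utilisant la condition initiale v(0) = -40, nous obtenons v(t) = -40·cos(4·t). En intégrant la vitesse et en utilisant la condition initiale x(0) = 2, nous obtenons x(t) = 2 - 10·sin(4·t). Nous avons la position x(t) = 2 - 10·sin(4·t). En substituant t = pi/8: x(pi/8) = -8.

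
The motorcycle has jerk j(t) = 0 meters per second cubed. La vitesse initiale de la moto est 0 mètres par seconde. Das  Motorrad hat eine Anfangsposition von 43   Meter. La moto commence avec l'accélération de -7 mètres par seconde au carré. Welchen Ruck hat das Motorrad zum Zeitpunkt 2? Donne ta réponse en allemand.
Wir haben den Ruck j(t) = 0. Durch Einsetzen von t = 2: j(2) = 0.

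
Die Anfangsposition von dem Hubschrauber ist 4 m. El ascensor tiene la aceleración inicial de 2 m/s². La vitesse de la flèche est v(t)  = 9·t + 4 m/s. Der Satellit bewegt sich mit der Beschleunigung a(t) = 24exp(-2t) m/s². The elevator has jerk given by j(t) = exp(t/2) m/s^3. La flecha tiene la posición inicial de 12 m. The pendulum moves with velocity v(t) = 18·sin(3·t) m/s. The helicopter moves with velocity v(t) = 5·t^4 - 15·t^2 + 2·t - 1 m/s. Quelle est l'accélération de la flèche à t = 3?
Nous devons dériver notre équation de la vitesse v(t) = 9·t + 4 1 fois. En dérivant la vitesse, nous obtenons l'accélération: a(t) = 9. En utilisant a(t) = 9 et en substituant t = 3, nous trouvons a = 9.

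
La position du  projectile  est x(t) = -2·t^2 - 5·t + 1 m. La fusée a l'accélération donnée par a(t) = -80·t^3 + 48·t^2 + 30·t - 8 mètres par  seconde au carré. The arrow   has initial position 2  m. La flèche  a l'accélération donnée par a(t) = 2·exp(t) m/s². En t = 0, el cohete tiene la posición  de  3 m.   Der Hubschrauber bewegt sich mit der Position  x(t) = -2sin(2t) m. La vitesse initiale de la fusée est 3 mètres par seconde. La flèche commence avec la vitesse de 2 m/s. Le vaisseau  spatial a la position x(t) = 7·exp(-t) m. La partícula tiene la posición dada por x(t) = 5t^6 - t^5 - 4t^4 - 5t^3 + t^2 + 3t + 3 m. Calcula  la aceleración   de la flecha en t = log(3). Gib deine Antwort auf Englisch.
We have acceleration a(t) = 2·exp(t). Substituting t = log(3): a(log(3)) = 6.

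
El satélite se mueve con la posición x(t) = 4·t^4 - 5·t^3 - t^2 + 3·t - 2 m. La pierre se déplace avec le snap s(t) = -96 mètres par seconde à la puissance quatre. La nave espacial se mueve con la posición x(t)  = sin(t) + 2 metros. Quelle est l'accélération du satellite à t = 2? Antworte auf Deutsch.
Ausgehend von der Position x(t) = 4·t^4 - 5·t^3 - t^2 + 3·t - 2, nehmen wir 2 Ableitungen. Durch Ableiten von der Position erhalten wir die Geschwindigkeit: v(t) = 16·t^3 - 15·t^2 - 2·t + 3. Die Ableitung von der Geschwindigkeit ergibt die Beschleunigung: a(t) = 48·t^2 - 30·t - 2. Aus der Gleichung für die Beschleunigung a(t) = 48·t^2 - 30·t - 2, setzen wir t = 2 ein und erhalten a = 130.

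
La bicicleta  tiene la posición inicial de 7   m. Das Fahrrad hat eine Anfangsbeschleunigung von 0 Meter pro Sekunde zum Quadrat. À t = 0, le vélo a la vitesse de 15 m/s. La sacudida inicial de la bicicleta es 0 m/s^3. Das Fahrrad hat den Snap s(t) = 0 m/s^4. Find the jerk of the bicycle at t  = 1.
We need to integrate our snap equation s(t) = 0 1 time. The antiderivative of snap is jerk. Using j(0) = 0, we get j(t) = 0. Using j(t) = 0 and substituting t = 1, we find j = 0.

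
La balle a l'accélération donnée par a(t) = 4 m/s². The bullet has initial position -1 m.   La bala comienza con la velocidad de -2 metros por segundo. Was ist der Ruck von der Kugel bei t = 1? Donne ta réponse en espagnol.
Partiendo de la aceleración a(t) = 4, tomamos 1 derivada. Derivando la aceleración, obtenemos la sacudida: j(t) = 0. De la ecuación de la sacudida j(t) = 0, sustituimos t = 1 para obtener j = 0.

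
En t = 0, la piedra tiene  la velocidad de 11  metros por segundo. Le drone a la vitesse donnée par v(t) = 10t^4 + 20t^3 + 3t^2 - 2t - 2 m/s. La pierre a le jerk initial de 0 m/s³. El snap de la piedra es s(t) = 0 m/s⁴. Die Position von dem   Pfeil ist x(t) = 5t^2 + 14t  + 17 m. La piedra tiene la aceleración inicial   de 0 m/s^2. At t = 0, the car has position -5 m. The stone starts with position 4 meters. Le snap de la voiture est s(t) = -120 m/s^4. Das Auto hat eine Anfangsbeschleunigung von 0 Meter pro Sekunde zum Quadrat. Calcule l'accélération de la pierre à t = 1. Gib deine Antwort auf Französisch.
En partant du snap s(t) = 0, nous prenons 2 intégrales. La primitive du snap, avec j(0) = 0, donne le jerk: j(t) = 0. La primitive du jerk est l'accélération. En utilisant a(0) = 0, nous obtenons a(t) = 0. De l'équation de l'accélération a(t) = 0, nous substituons t = 1 pour obtenir a = 0.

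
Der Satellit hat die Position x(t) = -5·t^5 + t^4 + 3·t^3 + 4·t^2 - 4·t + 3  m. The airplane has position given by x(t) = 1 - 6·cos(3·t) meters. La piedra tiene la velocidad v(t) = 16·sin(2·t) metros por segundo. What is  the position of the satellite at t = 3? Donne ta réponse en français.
Nous avons la position x(t) = -5·t^5 + t^4 + 3·t^3 + 4·t^2 - 4·t + 3. En substituant t = 3: x(3) = -1026.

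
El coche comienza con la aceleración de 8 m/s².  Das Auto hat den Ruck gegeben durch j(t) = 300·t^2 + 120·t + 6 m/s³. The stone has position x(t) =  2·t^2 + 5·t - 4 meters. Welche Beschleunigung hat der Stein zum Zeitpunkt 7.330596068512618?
Ausgehend von der Position x(t) = 2·t^2 + 5·t - 4, nehmen wir 2 Ableitungen. Die Ableitung von der Position ergibt die Geschwindigkeit: v(t) = 4·t + 5. Die Ableitung von der Geschwindigkeit ergibt die Beschleunigung: a(t) = 4. Aus der Gleichung für die Beschleunigung a(t) = 4, setzen wir t = 7.330596068512618 ein und erhalten a = 4.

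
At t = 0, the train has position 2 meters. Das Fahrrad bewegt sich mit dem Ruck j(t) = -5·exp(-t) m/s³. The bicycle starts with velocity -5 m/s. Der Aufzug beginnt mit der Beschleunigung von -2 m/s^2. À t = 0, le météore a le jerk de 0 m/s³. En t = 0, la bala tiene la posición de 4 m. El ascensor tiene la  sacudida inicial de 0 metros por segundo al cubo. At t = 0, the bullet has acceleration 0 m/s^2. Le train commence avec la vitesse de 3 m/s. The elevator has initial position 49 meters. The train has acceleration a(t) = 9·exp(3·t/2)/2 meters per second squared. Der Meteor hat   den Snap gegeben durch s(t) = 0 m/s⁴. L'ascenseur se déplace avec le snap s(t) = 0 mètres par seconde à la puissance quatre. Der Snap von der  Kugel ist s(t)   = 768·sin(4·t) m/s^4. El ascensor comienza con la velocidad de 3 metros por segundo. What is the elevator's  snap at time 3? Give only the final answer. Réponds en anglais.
The snap at t = 3 is s = 0.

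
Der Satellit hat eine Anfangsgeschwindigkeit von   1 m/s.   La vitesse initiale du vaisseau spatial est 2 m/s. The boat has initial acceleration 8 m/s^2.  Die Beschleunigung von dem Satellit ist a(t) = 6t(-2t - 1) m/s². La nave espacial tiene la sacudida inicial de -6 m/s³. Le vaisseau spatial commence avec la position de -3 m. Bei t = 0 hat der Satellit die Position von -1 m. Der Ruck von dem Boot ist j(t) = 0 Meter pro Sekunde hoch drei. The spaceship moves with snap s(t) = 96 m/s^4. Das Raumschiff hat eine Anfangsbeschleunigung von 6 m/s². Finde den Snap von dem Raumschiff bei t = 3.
Wir haben den Snap s(t) = 96. Durch Einsetzen von t = 3: s(3) = 96.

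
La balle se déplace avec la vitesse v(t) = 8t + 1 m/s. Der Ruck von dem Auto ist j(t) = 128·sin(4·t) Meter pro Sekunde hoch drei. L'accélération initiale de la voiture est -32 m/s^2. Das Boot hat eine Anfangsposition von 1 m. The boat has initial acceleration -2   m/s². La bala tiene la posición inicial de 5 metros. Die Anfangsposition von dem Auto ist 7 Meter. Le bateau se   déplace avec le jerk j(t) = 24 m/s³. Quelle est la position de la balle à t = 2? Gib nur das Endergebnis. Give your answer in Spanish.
x(2) = 23.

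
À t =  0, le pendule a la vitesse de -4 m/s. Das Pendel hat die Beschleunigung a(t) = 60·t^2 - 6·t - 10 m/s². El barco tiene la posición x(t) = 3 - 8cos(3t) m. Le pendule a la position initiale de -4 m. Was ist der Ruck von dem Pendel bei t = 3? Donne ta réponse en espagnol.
Debemos derivar nuestra ecuación de la aceleración a(t) = 60·t^2 - 6·t - 10 1 vez. Tomando d/dt de a(t), encontramos j(t) = 120·t - 6. Usando j(t) = 120·t - 6 y sustituyendo t = 3, encontramos j = 354.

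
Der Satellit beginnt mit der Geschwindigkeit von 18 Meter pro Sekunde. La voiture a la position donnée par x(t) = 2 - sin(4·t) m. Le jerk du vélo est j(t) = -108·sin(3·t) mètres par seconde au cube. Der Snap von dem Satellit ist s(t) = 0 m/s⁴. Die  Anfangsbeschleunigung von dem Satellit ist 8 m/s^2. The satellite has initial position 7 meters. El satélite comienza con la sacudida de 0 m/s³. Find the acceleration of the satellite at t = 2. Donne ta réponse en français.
Pour résoudre ceci, nous devons prendre 2 intégrales de notre équation du snap s(t) = 0. La primitive du snap est le jerk. En utilisant j(0) = 0, nous obtenons j(t) = 0. L'intégrale du jerk, avec a(0) = 8, donne l'accélération: a(t) = 8. Nous avons l'accélération a(t) = 8. En substituant t = 2: a(2) = 8.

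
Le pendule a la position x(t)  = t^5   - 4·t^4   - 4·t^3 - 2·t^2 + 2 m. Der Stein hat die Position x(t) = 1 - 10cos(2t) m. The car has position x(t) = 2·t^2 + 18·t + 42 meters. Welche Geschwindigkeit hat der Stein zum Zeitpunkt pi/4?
Um dies zu lösen, müssen wir 1 Ableitung unserer Gleichung für die Position x(t) = 1 - 10·cos(2·t) nehmen. Die Ableitung von der Position ergibt die Geschwindigkeit: v(t) = 20·sin(2·t). Wir haben die Geschwindigkeit v(t) = 20·sin(2·t). Durch Einsetzen von t = pi/4: v(pi/4) = 20.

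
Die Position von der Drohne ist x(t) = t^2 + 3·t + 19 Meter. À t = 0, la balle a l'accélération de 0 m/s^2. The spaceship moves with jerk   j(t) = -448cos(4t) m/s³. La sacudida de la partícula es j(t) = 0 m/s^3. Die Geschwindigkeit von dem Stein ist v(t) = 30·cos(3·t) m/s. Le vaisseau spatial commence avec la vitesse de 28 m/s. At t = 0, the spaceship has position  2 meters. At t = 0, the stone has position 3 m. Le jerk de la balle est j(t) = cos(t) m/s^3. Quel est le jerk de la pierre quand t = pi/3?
En partant de la vitesse v(t) = 30·cos(3·t), nous prenons 2 dérivées. En dérivant la vitesse, nous obtenons l'accélération: a(t) = -90·sin(3·t). En prenant d/dt de a(t), nous trouvons j(t) = -270·cos(3·t). De l'équation du jerk j(t) = -270·cos(3·t), nous substituons t = pi/3 pour obtenir j = 270.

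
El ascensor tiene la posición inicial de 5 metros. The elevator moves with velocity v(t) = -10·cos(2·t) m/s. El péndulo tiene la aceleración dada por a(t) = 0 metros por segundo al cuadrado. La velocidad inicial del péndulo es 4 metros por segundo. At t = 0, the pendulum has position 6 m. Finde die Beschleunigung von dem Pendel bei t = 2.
Wir haben die Beschleunigung a(t) = 0. Durch Einsetzen von t = 2: a(2) = 0.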